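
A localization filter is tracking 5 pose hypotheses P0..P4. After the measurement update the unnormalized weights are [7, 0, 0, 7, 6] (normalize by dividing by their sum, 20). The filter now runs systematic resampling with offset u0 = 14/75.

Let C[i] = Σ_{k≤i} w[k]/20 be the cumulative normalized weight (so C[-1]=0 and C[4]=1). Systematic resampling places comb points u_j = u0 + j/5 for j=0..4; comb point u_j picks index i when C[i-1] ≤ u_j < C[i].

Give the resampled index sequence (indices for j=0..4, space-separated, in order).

0 3 3 4 4

C = [7/20, 7/20, 7/20, 7/10, 1]
j=0: u_0=14/75 ∈ [0, 7/20) → index 0
j=1: u_1=29/75 ∈ [7/20, 7/10) → index 3
j=2: u_2=44/75 ∈ [7/20, 7/10) → index 3
j=3: u_3=59/75 ∈ [7/10, 1) → index 4
j=4: u_4=74/75 ∈ [7/10, 1) → index 4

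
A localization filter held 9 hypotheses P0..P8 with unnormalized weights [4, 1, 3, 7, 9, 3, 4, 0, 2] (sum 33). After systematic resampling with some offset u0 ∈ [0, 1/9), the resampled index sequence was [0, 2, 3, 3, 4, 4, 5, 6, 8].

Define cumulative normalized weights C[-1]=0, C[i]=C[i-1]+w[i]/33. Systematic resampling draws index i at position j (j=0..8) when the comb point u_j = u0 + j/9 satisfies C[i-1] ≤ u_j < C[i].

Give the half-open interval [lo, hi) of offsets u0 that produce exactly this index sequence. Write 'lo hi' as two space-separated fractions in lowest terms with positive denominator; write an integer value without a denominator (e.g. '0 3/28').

C = [4/33, 5/33, 8/33, 5/11, 8/11, 9/11, 31/33, 31/33, 1]
j=0 picked index 0: u0 ∈ [0, 4/33)
j=1 picked index 2: u0 ∈ [4/99, 13/99)
j=2 picked index 3: u0 ∈ [2/99, 23/99)
j=3 picked index 3: u0 ∈ [-1/11, 4/33)
j=4 picked index 4: u0 ∈ [1/99, 28/99)
j=5 picked index 4: u0 ∈ [-10/99, 17/99)
j=6 picked index 5: u0 ∈ [2/33, 5/33)
j=7 picked index 6: u0 ∈ [4/99, 16/99)
j=8 picked index 8: u0 ∈ [5/99, 1/9)
intersection: [2/33, 1/9)

2/33 1/9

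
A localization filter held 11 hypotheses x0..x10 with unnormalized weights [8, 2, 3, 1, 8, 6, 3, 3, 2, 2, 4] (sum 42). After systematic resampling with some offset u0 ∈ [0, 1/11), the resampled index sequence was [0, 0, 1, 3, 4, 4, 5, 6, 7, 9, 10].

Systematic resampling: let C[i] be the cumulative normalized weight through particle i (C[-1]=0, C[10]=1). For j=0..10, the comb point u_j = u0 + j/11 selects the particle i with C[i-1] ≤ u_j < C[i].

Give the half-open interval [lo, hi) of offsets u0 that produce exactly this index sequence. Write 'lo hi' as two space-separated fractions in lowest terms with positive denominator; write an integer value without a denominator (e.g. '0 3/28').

C = [4/21, 5/21, 13/42, 1/3, 11/21, 2/3, 31/42, 17/21, 6/7, 19/21, 1]
j=0 picked index 0: u0 ∈ [0, 4/21)
j=1 picked index 0: u0 ∈ [-1/11, 23/231)
j=2 picked index 1: u0 ∈ [2/231, 13/231)
j=3 picked index 3: u0 ∈ [17/462, 2/33)
j=4 picked index 4: u0 ∈ [-1/33, 37/231)
j=5 picked index 4: u0 ∈ [-4/33, 16/231)
j=6 picked index 5: u0 ∈ [-5/231, 4/33)
j=7 picked index 6: u0 ∈ [1/33, 47/462)
j=8 picked index 7: u0 ∈ [5/462, 19/231)
j=9 picked index 9: u0 ∈ [3/77, 20/231)
j=10 picked index 10: u0 ∈ [-1/231, 1/11)
intersection: [3/77, 13/231)

3/77 13/231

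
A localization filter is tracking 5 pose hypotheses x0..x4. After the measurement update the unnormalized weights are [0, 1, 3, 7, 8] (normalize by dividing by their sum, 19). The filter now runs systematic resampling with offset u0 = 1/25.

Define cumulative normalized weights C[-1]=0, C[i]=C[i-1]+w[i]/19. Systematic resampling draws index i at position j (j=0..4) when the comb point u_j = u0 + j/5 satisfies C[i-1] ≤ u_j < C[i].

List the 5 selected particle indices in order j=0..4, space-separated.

C = [0, 1/19, 4/19, 11/19, 1]
j=0: u_0=1/25 ∈ [0, 1/19) → index 1
j=1: u_1=6/25 ∈ [4/19, 11/19) → index 3
j=2: u_2=11/25 ∈ [4/19, 11/19) → index 3
j=3: u_3=16/25 ∈ [11/19, 1) → index 4
j=4: u_4=21/25 ∈ [11/19, 1) → index 4

1 3 3 4 4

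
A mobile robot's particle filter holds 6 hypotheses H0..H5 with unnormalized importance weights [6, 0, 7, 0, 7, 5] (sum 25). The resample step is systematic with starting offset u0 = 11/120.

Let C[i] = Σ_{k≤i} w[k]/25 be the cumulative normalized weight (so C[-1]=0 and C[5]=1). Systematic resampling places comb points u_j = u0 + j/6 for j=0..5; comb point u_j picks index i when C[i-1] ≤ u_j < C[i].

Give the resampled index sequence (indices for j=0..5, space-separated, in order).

C = [6/25, 6/25, 13/25, 13/25, 4/5, 1]
j=0: u_0=11/120 ∈ [0, 6/25) → index 0
j=1: u_1=31/120 ∈ [6/25, 13/25) → index 2
j=2: u_2=17/40 ∈ [6/25, 13/25) → index 2
j=3: u_3=71/120 ∈ [13/25, 4/5) → index 4
j=4: u_4=91/120 ∈ [13/25, 4/5) → index 4
j=5: u_5=37/40 ∈ [4/5, 1) → index 5

0 2 2 4 4 5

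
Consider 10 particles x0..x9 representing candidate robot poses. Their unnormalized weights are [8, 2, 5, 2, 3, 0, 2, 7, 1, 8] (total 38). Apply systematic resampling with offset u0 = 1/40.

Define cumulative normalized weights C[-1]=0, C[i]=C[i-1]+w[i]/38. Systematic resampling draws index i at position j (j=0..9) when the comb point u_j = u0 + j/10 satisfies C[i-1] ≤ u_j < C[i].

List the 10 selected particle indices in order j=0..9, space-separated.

0 0 1 2 3 4 7 7 9 9

C = [4/19, 5/19, 15/38, 17/38, 10/19, 10/19, 11/19, 29/38, 15/19, 1]
j=0: u_0=1/40 ∈ [0, 4/19) → index 0
j=1: u_1=1/8 ∈ [0, 4/19) → index 0
j=2: u_2=9/40 ∈ [4/19, 5/19) → index 1
j=3: u_3=13/40 ∈ [5/19, 15/38) → index 2
j=4: u_4=17/40 ∈ [15/38, 17/38) → index 3
j=5: u_5=21/40 ∈ [17/38, 10/19) → index 4
j=6: u_6=5/8 ∈ [11/19, 29/38) → index 7
j=7: u_7=29/40 ∈ [11/19, 29/38) → index 7
j=8: u_8=33/40 ∈ [15/19, 1) → index 9
j=9: u_9=37/40 ∈ [15/19, 1) → index 9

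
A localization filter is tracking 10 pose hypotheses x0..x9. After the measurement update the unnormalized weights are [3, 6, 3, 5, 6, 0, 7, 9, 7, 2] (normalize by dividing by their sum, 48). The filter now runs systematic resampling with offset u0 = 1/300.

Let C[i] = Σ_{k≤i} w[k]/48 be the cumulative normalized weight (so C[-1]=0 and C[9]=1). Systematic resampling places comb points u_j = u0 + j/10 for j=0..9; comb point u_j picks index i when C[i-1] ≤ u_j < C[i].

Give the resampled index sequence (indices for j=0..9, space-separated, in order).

0 1 2 3 4 6 6 7 7 8

C = [1/16, 3/16, 1/4, 17/48, 23/48, 23/48, 5/8, 13/16, 23/24, 1]
j=0: u_0=1/300 ∈ [0, 1/16) → index 0
j=1: u_1=31/300 ∈ [1/16, 3/16) → index 1
j=2: u_2=61/300 ∈ [3/16, 1/4) → index 2
j=3: u_3=91/300 ∈ [1/4, 17/48) → index 3
j=4: u_4=121/300 ∈ [17/48, 23/48) → index 4
j=5: u_5=151/300 ∈ [23/48, 5/8) → index 6
j=6: u_6=181/300 ∈ [23/48, 5/8) → index 6
j=7: u_7=211/300 ∈ [5/8, 13/16) → index 7
j=8: u_8=241/300 ∈ [5/8, 13/16) → index 7
j=9: u_9=271/300 ∈ [13/16, 23/24) → index 8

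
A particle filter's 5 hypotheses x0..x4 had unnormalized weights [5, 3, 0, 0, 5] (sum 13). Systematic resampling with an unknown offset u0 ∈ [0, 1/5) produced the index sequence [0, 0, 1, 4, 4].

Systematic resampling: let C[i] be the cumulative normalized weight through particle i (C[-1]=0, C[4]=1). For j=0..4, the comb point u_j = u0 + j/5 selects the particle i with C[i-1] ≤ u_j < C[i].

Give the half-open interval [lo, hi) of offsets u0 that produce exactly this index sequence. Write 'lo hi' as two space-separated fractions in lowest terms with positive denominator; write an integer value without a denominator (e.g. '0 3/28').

1/65 12/65

C = [5/13, 8/13, 8/13, 8/13, 1]
j=0 picked index 0: u0 ∈ [0, 5/13)
j=1 picked index 0: u0 ∈ [-1/5, 12/65)
j=2 picked index 1: u0 ∈ [-1/65, 14/65)
j=3 picked index 4: u0 ∈ [1/65, 2/5)
j=4 picked index 4: u0 ∈ [-12/65, 1/5)
intersection: [1/65, 12/65)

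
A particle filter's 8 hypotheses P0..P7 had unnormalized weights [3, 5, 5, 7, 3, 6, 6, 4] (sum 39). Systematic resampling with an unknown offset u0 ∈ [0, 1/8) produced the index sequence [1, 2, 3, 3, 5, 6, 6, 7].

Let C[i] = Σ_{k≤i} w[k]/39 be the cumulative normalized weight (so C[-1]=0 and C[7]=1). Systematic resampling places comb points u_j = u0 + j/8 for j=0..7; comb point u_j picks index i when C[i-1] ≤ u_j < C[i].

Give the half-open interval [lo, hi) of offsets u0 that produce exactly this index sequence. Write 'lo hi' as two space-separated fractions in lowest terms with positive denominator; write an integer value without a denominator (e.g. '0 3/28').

C = [1/13, 8/39, 1/3, 20/39, 23/39, 29/39, 35/39, 1]
j=0 picked index 1: u0 ∈ [1/13, 8/39)
j=1 picked index 2: u0 ∈ [25/312, 5/24)
j=2 picked index 3: u0 ∈ [1/12, 41/156)
j=3 picked index 3: u0 ∈ [-1/24, 43/312)
j=4 picked index 5: u0 ∈ [7/78, 19/78)
j=5 picked index 6: u0 ∈ [37/312, 85/312)
j=6 picked index 6: u0 ∈ [-1/156, 23/156)
j=7 picked index 7: u0 ∈ [7/312, 1/8)
intersection: [37/312, 1/8)

37/312 1/8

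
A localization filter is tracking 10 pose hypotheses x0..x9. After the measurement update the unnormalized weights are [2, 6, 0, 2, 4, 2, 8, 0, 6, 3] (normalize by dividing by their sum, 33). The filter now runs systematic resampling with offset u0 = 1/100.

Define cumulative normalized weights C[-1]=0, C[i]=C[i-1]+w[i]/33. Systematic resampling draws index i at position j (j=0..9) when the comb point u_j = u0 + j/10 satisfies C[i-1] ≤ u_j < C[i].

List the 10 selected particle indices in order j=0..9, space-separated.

C = [2/33, 8/33, 8/33, 10/33, 14/33, 16/33, 8/11, 8/11, 10/11, 1]
j=0: u_0=1/100 ∈ [0, 2/33) → index 0
j=1: u_1=11/100 ∈ [2/33, 8/33) → index 1
j=2: u_2=21/100 ∈ [2/33, 8/33) → index 1
j=3: u_3=31/100 ∈ [10/33, 14/33) → index 4
j=4: u_4=41/100 ∈ [10/33, 14/33) → index 4
j=5: u_5=51/100 ∈ [16/33, 8/11) → index 6
j=6: u_6=61/100 ∈ [16/33, 8/11) → index 6
j=7: u_7=71/100 ∈ [16/33, 8/11) → index 6
j=8: u_8=81/100 ∈ [8/11, 10/11) → index 8
j=9: u_9=91/100 ∈ [10/11, 1) → index 9

0 1 1 4 4 6 6 6 8 9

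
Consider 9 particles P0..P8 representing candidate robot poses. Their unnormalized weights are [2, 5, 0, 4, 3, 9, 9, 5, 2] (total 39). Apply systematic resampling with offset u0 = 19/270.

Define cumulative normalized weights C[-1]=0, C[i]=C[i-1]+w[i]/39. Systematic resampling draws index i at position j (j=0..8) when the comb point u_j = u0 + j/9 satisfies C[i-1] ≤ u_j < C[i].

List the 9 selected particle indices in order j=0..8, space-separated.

C = [2/39, 7/39, 7/39, 11/39, 14/39, 23/39, 32/39, 37/39, 1]
j=0: u_0=19/270 ∈ [2/39, 7/39) → index 1
j=1: u_1=49/270 ∈ [7/39, 11/39) → index 3
j=2: u_2=79/270 ∈ [11/39, 14/39) → index 4
j=3: u_3=109/270 ∈ [14/39, 23/39) → index 5
j=4: u_4=139/270 ∈ [14/39, 23/39) → index 5
j=5: u_5=169/270 ∈ [23/39, 32/39) → index 6
j=6: u_6=199/270 ∈ [23/39, 32/39) → index 6
j=7: u_7=229/270 ∈ [32/39, 37/39) → index 7
j=8: u_8=259/270 ∈ [37/39, 1) → index 8

1 3 4 5 5 6 6 7 8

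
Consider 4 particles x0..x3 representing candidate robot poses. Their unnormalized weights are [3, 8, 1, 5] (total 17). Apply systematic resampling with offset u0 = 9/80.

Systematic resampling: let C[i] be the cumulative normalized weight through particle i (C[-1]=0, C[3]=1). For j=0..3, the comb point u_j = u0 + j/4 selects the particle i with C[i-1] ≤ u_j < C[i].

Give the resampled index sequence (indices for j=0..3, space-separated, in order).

C = [3/17, 11/17, 12/17, 1]
j=0: u_0=9/80 ∈ [0, 3/17) → index 0
j=1: u_1=29/80 ∈ [3/17, 11/17) → index 1
j=2: u_2=49/80 ∈ [3/17, 11/17) → index 1
j=3: u_3=69/80 ∈ [12/17, 1) → index 3

0 1 1 3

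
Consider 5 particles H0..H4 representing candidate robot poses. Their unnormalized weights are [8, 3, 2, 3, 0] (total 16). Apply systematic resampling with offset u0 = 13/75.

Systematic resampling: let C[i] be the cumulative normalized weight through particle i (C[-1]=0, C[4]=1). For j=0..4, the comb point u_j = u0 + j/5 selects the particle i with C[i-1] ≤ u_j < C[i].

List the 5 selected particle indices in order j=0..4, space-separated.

C = [1/2, 11/16, 13/16, 1, 1]
j=0: u_0=13/75 ∈ [0, 1/2) → index 0
j=1: u_1=28/75 ∈ [0, 1/2) → index 0
j=2: u_2=43/75 ∈ [1/2, 11/16) → index 1
j=3: u_3=58/75 ∈ [11/16, 13/16) → index 2
j=4: u_4=73/75 ∈ [13/16, 1) → index 3

0 0 1 2 3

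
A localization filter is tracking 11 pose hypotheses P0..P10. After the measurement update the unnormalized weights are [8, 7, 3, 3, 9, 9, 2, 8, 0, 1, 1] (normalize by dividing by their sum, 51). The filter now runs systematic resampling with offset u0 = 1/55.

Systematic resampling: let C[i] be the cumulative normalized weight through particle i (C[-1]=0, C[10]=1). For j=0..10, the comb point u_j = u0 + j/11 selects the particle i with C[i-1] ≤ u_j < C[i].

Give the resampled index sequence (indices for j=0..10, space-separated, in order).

0 0 1 1 3 4 4 5 5 7 7

C = [8/51, 5/17, 6/17, 7/17, 10/17, 13/17, 41/51, 49/51, 49/51, 50/51, 1]
j=0: u_0=1/55 ∈ [0, 8/51) → index 0
j=1: u_1=6/55 ∈ [0, 8/51) → index 0
j=2: u_2=1/5 ∈ [8/51, 5/17) → index 1
j=3: u_3=16/55 ∈ [8/51, 5/17) → index 1
j=4: u_4=21/55 ∈ [6/17, 7/17) → index 3
j=5: u_5=26/55 ∈ [7/17, 10/17) → index 4
j=6: u_6=31/55 ∈ [7/17, 10/17) → index 4
j=7: u_7=36/55 ∈ [10/17, 13/17) → index 5
j=8: u_8=41/55 ∈ [10/17, 13/17) → index 5
j=9: u_9=46/55 ∈ [41/51, 49/51) → index 7
j=10: u_10=51/55 ∈ [41/51, 49/51) → index 7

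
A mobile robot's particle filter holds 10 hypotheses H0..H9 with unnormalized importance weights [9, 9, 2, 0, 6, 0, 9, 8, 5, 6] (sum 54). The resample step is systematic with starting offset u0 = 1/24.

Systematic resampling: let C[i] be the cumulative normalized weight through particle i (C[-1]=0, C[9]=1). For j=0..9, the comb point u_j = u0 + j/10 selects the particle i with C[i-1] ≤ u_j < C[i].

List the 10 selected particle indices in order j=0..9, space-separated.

C = [1/6, 1/3, 10/27, 10/27, 13/27, 13/27, 35/54, 43/54, 8/9, 1]
j=0: u_0=1/24 ∈ [0, 1/6) → index 0
j=1: u_1=17/120 ∈ [0, 1/6) → index 0
j=2: u_2=29/120 ∈ [1/6, 1/3) → index 1
j=3: u_3=41/120 ∈ [1/3, 10/27) → index 2
j=4: u_4=53/120 ∈ [10/27, 13/27) → index 4
j=5: u_5=13/24 ∈ [13/27, 35/54) → index 6
j=6: u_6=77/120 ∈ [13/27, 35/54) → index 6
j=7: u_7=89/120 ∈ [35/54, 43/54) → index 7
j=8: u_8=101/120 ∈ [43/54, 8/9) → index 8
j=9: u_9=113/120 ∈ [8/9, 1) → index 9

0 0 1 2 4 6 6 7 8 9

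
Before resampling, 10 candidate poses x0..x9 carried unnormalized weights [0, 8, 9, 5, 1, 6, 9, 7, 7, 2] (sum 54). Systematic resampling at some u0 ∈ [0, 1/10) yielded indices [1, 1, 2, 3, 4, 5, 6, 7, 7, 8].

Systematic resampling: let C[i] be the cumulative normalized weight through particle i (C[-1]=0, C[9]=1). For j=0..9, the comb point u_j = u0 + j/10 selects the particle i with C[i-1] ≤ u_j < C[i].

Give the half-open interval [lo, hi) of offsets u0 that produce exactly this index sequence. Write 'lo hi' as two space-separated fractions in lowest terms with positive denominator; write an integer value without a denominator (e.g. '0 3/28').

2/135 7/270

C = [0, 4/27, 17/54, 11/27, 23/54, 29/54, 19/27, 5/6, 26/27, 1]
j=0 picked index 1: u0 ∈ [0, 4/27)
j=1 picked index 1: u0 ∈ [-1/10, 13/270)
j=2 picked index 2: u0 ∈ [-7/135, 31/270)
j=3 picked index 3: u0 ∈ [2/135, 29/270)
j=4 picked index 4: u0 ∈ [1/135, 7/270)
j=5 picked index 5: u0 ∈ [-2/27, 1/27)
j=6 picked index 6: u0 ∈ [-17/270, 14/135)
j=7 picked index 7: u0 ∈ [1/270, 2/15)
j=8 picked index 7: u0 ∈ [-13/135, 1/30)
j=9 picked index 8: u0 ∈ [-1/15, 17/270)
intersection: [2/135, 7/270)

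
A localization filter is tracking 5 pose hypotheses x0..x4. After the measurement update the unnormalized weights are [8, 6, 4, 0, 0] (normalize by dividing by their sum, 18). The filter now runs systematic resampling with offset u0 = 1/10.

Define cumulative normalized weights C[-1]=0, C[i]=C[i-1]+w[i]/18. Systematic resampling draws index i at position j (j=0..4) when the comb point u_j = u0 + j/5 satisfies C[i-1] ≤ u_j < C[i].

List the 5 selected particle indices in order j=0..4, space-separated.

0 0 1 1 2

C = [4/9, 7/9, 1, 1, 1]
j=0: u_0=1/10 ∈ [0, 4/9) → index 0
j=1: u_1=3/10 ∈ [0, 4/9) → index 0
j=2: u_2=1/2 ∈ [4/9, 7/9) → index 1
j=3: u_3=7/10 ∈ [4/9, 7/9) → index 1
j=4: u_4=9/10 ∈ [7/9, 1) → index 2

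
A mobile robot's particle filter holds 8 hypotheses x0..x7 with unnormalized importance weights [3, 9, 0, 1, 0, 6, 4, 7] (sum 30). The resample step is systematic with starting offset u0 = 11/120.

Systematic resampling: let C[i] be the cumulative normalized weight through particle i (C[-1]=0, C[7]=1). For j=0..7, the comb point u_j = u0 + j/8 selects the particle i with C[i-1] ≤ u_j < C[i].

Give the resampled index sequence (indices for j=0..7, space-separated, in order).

0 1 1 5 5 6 7 7

C = [1/10, 2/5, 2/5, 13/30, 13/30, 19/30, 23/30, 1]
j=0: u_0=11/120 ∈ [0, 1/10) → index 0
j=1: u_1=13/60 ∈ [1/10, 2/5) → index 1
j=2: u_2=41/120 ∈ [1/10, 2/5) → index 1
j=3: u_3=7/15 ∈ [13/30, 19/30) → index 5
j=4: u_4=71/120 ∈ [13/30, 19/30) → index 5
j=5: u_5=43/60 ∈ [19/30, 23/30) → index 6
j=6: u_6=101/120 ∈ [23/30, 1) → index 7
j=7: u_7=29/30 ∈ [23/30, 1) → index 7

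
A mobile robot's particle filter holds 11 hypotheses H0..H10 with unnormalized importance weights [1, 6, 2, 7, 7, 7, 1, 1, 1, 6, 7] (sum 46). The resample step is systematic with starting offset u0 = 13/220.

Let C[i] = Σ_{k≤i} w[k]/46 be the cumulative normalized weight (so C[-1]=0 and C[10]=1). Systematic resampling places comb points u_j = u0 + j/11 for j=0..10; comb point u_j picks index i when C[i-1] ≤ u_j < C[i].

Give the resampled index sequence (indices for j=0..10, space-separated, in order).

1 1 3 3 4 5 5 7 9 10 10

C = [1/46, 7/46, 9/46, 8/23, 1/2, 15/23, 31/46, 16/23, 33/46, 39/46, 1]
j=0: u_0=13/220 ∈ [1/46, 7/46) → index 1
j=1: u_1=3/20 ∈ [1/46, 7/46) → index 1
j=2: u_2=53/220 ∈ [9/46, 8/23) → index 3
j=3: u_3=73/220 ∈ [9/46, 8/23) → index 3
j=4: u_4=93/220 ∈ [8/23, 1/2) → index 4
j=5: u_5=113/220 ∈ [1/2, 15/23) → index 5
j=6: u_6=133/220 ∈ [1/2, 15/23) → index 5
j=7: u_7=153/220 ∈ [31/46, 16/23) → index 7
j=8: u_8=173/220 ∈ [33/46, 39/46) → index 9
j=9: u_9=193/220 ∈ [39/46, 1) → index 10
j=10: u_10=213/220 ∈ [39/46, 1) → index 10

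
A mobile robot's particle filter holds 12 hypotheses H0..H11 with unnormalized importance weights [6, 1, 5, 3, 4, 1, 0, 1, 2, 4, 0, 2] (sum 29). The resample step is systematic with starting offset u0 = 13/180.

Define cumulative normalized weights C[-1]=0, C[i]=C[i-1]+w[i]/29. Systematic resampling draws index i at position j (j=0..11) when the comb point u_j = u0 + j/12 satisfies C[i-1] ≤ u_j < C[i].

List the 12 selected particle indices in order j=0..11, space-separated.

0 0 1 2 2 3 4 5 8 9 9 11

C = [6/29, 7/29, 12/29, 15/29, 19/29, 20/29, 20/29, 21/29, 23/29, 27/29, 27/29, 1]
j=0: u_0=13/180 ∈ [0, 6/29) → index 0
j=1: u_1=7/45 ∈ [0, 6/29) → index 0
j=2: u_2=43/180 ∈ [6/29, 7/29) → index 1
j=3: u_3=29/90 ∈ [7/29, 12/29) → index 2
j=4: u_4=73/180 ∈ [7/29, 12/29) → index 2
j=5: u_5=22/45 ∈ [12/29, 15/29) → index 3
j=6: u_6=103/180 ∈ [15/29, 19/29) → index 4
j=7: u_7=59/90 ∈ [19/29, 20/29) → index 5
j=8: u_8=133/180 ∈ [21/29, 23/29) → index 8
j=9: u_9=37/45 ∈ [23/29, 27/29) → index 9
j=10: u_10=163/180 ∈ [23/29, 27/29) → index 9
j=11: u_11=89/90 ∈ [27/29, 1) → index 11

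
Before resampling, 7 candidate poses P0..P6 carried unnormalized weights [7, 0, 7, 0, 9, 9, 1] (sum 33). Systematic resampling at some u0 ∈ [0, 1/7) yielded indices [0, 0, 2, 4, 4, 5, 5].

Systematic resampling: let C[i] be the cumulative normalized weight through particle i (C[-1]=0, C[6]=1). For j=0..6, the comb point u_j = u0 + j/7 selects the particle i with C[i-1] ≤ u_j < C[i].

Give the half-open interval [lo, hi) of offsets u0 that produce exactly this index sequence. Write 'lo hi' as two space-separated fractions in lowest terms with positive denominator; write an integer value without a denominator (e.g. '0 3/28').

0 16/231

C = [7/33, 7/33, 14/33, 14/33, 23/33, 32/33, 1]
j=0 picked index 0: u0 ∈ [0, 7/33)
j=1 picked index 0: u0 ∈ [-1/7, 16/231)
j=2 picked index 2: u0 ∈ [-17/231, 32/231)
j=3 picked index 4: u0 ∈ [-1/231, 62/231)
j=4 picked index 4: u0 ∈ [-34/231, 29/231)
j=5 picked index 5: u0 ∈ [-4/231, 59/231)
j=6 picked index 5: u0 ∈ [-37/231, 26/231)
intersection: [0, 16/231)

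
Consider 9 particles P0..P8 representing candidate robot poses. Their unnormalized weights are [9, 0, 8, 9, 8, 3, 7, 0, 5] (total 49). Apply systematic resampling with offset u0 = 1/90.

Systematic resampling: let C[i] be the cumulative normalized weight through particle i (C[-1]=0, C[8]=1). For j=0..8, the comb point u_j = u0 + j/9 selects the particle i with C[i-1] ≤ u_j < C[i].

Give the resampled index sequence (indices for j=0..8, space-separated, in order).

C = [9/49, 9/49, 17/49, 26/49, 34/49, 37/49, 44/49, 44/49, 1]
j=0: u_0=1/90 ∈ [0, 9/49) → index 0
j=1: u_1=11/90 ∈ [0, 9/49) → index 0
j=2: u_2=7/30 ∈ [9/49, 17/49) → index 2
j=3: u_3=31/90 ∈ [9/49, 17/49) → index 2
j=4: u_4=41/90 ∈ [17/49, 26/49) → index 3
j=5: u_5=17/30 ∈ [26/49, 34/49) → index 4
j=6: u_6=61/90 ∈ [26/49, 34/49) → index 4
j=7: u_7=71/90 ∈ [37/49, 44/49) → index 6
j=8: u_8=9/10 ∈ [44/49, 1) → index 8

0 0 2 2 3 4 4 6 8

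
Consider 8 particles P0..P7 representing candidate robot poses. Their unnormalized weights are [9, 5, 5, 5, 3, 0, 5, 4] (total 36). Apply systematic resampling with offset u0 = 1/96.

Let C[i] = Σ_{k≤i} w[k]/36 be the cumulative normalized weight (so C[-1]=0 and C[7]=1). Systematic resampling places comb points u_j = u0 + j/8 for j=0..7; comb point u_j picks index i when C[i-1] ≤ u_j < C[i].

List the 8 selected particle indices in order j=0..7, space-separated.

0 0 1 1 2 3 6 6

C = [1/4, 7/18, 19/36, 2/3, 3/4, 3/4, 8/9, 1]
j=0: u_0=1/96 ∈ [0, 1/4) → index 0
j=1: u_1=13/96 ∈ [0, 1/4) → index 0
j=2: u_2=25/96 ∈ [1/4, 7/18) → index 1
j=3: u_3=37/96 ∈ [1/4, 7/18) → index 1
j=4: u_4=49/96 ∈ [7/18, 19/36) → index 2
j=5: u_5=61/96 ∈ [19/36, 2/3) → index 3
j=6: u_6=73/96 ∈ [3/4, 8/9) → index 6
j=7: u_7=85/96 ∈ [3/4, 8/9) → index 6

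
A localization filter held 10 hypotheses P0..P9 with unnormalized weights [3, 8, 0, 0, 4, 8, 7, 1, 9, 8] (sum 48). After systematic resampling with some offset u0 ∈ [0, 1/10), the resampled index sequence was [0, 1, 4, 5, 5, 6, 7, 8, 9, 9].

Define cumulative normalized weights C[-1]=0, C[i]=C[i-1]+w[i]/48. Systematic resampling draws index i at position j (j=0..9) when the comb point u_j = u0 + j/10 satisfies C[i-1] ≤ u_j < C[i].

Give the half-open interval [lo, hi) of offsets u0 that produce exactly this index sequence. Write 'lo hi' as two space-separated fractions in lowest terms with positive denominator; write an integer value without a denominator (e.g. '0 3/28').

1/30 11/240

C = [1/16, 11/48, 11/48, 11/48, 5/16, 23/48, 5/8, 31/48, 5/6, 1]
j=0 picked index 0: u0 ∈ [0, 1/16)
j=1 picked index 1: u0 ∈ [-3/80, 31/240)
j=2 picked index 4: u0 ∈ [7/240, 9/80)
j=3 picked index 5: u0 ∈ [1/80, 43/240)
j=4 picked index 5: u0 ∈ [-7/80, 19/240)
j=5 picked index 6: u0 ∈ [-1/48, 1/8)
j=6 picked index 7: u0 ∈ [1/40, 11/240)
j=7 picked index 8: u0 ∈ [-13/240, 2/15)
j=8 picked index 9: u0 ∈ [1/30, 1/5)
j=9 picked index 9: u0 ∈ [-1/15, 1/10)
intersection: [1/30, 11/240)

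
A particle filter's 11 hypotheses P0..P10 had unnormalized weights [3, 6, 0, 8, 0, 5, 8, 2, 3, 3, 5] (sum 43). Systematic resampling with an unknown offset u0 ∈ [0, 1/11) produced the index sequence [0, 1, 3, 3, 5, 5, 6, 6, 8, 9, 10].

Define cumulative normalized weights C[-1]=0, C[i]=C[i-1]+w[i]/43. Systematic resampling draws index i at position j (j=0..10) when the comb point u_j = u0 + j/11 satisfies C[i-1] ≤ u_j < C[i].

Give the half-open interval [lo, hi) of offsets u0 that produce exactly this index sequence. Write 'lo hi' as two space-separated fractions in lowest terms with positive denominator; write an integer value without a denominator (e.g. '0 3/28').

15/473 27/473

C = [3/43, 9/43, 9/43, 17/43, 17/43, 22/43, 30/43, 32/43, 35/43, 38/43, 1]
j=0 picked index 0: u0 ∈ [0, 3/43)
j=1 picked index 1: u0 ∈ [-10/473, 56/473)
j=2 picked index 3: u0 ∈ [13/473, 101/473)
j=3 picked index 3: u0 ∈ [-30/473, 58/473)
j=4 picked index 5: u0 ∈ [15/473, 70/473)
j=5 picked index 5: u0 ∈ [-28/473, 27/473)
j=6 picked index 6: u0 ∈ [-16/473, 72/473)
j=7 picked index 6: u0 ∈ [-59/473, 29/473)
j=8 picked index 8: u0 ∈ [8/473, 41/473)
j=9 picked index 9: u0 ∈ [-2/473, 31/473)
j=10 picked index 10: u0 ∈ [-12/473, 1/11)
intersection: [15/473, 27/473)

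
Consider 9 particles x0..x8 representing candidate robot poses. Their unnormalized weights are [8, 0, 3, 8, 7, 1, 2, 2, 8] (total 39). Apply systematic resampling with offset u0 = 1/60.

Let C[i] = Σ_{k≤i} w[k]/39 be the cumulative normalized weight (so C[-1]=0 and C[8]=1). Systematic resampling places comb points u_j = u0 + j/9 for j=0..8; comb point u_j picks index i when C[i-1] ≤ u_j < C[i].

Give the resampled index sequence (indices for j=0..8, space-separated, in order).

0 0 2 3 3 4 5 7 8

C = [8/39, 8/39, 11/39, 19/39, 2/3, 9/13, 29/39, 31/39, 1]
j=0: u_0=1/60 ∈ [0, 8/39) → index 0
j=1: u_1=23/180 ∈ [0, 8/39) → index 0
j=2: u_2=43/180 ∈ [8/39, 11/39) → index 2
j=3: u_3=7/20 ∈ [11/39, 19/39) → index 3
j=4: u_4=83/180 ∈ [11/39, 19/39) → index 3
j=5: u_5=103/180 ∈ [19/39, 2/3) → index 4
j=6: u_6=41/60 ∈ [2/3, 9/13) → index 5
j=7: u_7=143/180 ∈ [29/39, 31/39) → index 7
j=8: u_8=163/180 ∈ [31/39, 1) → index 8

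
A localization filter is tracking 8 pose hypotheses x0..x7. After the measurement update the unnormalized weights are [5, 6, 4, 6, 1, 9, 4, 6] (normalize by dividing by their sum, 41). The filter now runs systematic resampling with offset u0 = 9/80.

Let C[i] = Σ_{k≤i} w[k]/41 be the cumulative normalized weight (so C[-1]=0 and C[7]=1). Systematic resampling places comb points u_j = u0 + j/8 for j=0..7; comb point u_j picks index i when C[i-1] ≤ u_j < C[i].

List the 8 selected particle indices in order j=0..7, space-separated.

C = [5/41, 11/41, 15/41, 21/41, 22/41, 31/41, 35/41, 1]
j=0: u_0=9/80 ∈ [0, 5/41) → index 0
j=1: u_1=19/80 ∈ [5/41, 11/41) → index 1
j=2: u_2=29/80 ∈ [11/41, 15/41) → index 2
j=3: u_3=39/80 ∈ [15/41, 21/41) → index 3
j=4: u_4=49/80 ∈ [22/41, 31/41) → index 5
j=5: u_5=59/80 ∈ [22/41, 31/41) → index 5
j=6: u_6=69/80 ∈ [35/41, 1) → index 7
j=7: u_7=79/80 ∈ [35/41, 1) → index 7

0 1 2 3 5 5 7 7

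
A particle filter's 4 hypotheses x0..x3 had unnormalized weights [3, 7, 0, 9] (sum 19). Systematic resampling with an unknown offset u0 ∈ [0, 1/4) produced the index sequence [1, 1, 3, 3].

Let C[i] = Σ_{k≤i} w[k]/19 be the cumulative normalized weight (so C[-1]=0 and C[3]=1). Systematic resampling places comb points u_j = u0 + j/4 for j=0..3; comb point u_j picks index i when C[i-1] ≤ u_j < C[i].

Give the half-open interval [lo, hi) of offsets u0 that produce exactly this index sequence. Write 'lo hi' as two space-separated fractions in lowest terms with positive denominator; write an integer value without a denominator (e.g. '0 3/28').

C = [3/19, 10/19, 10/19, 1]
j=0 picked index 1: u0 ∈ [3/19, 10/19)
j=1 picked index 1: u0 ∈ [-7/76, 21/76)
j=2 picked index 3: u0 ∈ [1/38, 1/2)
j=3 picked index 3: u0 ∈ [-17/76, 1/4)
intersection: [3/19, 1/4)

3/19 1/4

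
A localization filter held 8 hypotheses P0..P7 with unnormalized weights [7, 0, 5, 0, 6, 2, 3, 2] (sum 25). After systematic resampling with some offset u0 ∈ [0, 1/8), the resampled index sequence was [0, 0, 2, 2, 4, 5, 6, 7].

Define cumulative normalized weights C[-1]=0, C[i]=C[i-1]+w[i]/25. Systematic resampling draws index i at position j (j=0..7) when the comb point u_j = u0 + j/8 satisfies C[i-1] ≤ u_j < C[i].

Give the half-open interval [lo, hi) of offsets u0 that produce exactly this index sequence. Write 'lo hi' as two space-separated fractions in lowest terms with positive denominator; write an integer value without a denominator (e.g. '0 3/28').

C = [7/25, 7/25, 12/25, 12/25, 18/25, 4/5, 23/25, 1]
j=0 picked index 0: u0 ∈ [0, 7/25)
j=1 picked index 0: u0 ∈ [-1/8, 31/200)
j=2 picked index 2: u0 ∈ [3/100, 23/100)
j=3 picked index 2: u0 ∈ [-19/200, 21/200)
j=4 picked index 4: u0 ∈ [-1/50, 11/50)
j=5 picked index 5: u0 ∈ [19/200, 7/40)
j=6 picked index 6: u0 ∈ [1/20, 17/100)
j=7 picked index 7: u0 ∈ [9/200, 1/8)
intersection: [19/200, 21/200)

19/200 21/200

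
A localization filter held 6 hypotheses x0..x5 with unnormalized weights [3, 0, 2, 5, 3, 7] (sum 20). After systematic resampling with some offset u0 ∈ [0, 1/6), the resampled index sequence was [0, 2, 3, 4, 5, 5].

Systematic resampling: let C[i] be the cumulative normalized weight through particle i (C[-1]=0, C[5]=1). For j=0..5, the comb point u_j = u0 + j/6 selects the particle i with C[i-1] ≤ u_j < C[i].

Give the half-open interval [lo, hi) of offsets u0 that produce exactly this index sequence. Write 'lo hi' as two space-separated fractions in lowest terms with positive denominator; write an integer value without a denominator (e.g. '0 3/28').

0 1/12

C = [3/20, 3/20, 1/4, 1/2, 13/20, 1]
j=0 picked index 0: u0 ∈ [0, 3/20)
j=1 picked index 2: u0 ∈ [-1/60, 1/12)
j=2 picked index 3: u0 ∈ [-1/12, 1/6)
j=3 picked index 4: u0 ∈ [0, 3/20)
j=4 picked index 5: u0 ∈ [-1/60, 1/3)
j=5 picked index 5: u0 ∈ [-11/60, 1/6)
intersection: [0, 1/12)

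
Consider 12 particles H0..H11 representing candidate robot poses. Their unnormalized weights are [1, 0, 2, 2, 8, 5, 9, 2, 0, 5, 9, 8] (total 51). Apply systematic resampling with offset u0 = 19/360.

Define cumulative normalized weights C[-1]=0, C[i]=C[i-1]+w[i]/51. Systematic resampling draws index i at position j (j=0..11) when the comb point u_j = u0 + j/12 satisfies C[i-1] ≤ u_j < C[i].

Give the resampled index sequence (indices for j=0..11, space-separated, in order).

2 4 4 5 6 6 7 9 10 10 11 11

C = [1/51, 1/51, 1/17, 5/51, 13/51, 6/17, 9/17, 29/51, 29/51, 2/3, 43/51, 1]
j=0: u_0=19/360 ∈ [1/51, 1/17) → index 2
j=1: u_1=49/360 ∈ [5/51, 13/51) → index 4
j=2: u_2=79/360 ∈ [5/51, 13/51) → index 4
j=3: u_3=109/360 ∈ [13/51, 6/17) → index 5
j=4: u_4=139/360 ∈ [6/17, 9/17) → index 6
j=5: u_5=169/360 ∈ [6/17, 9/17) → index 6
j=6: u_6=199/360 ∈ [9/17, 29/51) → index 7
j=7: u_7=229/360 ∈ [29/51, 2/3) → index 9
j=8: u_8=259/360 ∈ [2/3, 43/51) → index 10
j=9: u_9=289/360 ∈ [2/3, 43/51) → index 10
j=10: u_10=319/360 ∈ [43/51, 1) → index 11
j=11: u_11=349/360 ∈ [43/51, 1) → index 11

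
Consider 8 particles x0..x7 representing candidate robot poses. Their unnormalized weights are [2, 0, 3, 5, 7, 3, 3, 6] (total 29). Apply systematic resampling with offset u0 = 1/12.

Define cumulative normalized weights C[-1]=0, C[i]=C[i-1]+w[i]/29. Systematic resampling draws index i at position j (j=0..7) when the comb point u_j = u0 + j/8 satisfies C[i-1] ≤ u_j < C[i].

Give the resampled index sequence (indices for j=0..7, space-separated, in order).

C = [2/29, 2/29, 5/29, 10/29, 17/29, 20/29, 23/29, 1]
j=0: u_0=1/12 ∈ [2/29, 5/29) → index 2
j=1: u_1=5/24 ∈ [5/29, 10/29) → index 3
j=2: u_2=1/3 ∈ [5/29, 10/29) → index 3
j=3: u_3=11/24 ∈ [10/29, 17/29) → index 4
j=4: u_4=7/12 ∈ [10/29, 17/29) → index 4
j=5: u_5=17/24 ∈ [20/29, 23/29) → index 6
j=6: u_6=5/6 ∈ [23/29, 1) → index 7
j=7: u_7=23/24 ∈ [23/29, 1) → index 7

2 3 3 4 4 6 7 7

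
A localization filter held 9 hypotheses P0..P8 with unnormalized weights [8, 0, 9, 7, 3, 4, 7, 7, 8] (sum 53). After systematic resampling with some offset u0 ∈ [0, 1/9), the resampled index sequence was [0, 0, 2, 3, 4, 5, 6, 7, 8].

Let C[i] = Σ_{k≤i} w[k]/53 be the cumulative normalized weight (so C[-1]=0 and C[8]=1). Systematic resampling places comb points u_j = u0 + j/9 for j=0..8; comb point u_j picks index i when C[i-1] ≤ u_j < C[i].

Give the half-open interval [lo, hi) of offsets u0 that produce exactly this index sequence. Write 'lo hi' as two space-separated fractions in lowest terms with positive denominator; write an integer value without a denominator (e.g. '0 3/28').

4/477 14/477

C = [8/53, 8/53, 17/53, 24/53, 27/53, 31/53, 38/53, 45/53, 1]
j=0 picked index 0: u0 ∈ [0, 8/53)
j=1 picked index 0: u0 ∈ [-1/9, 19/477)
j=2 picked index 2: u0 ∈ [-34/477, 47/477)
j=3 picked index 3: u0 ∈ [-2/159, 19/159)
j=4 picked index 4: u0 ∈ [4/477, 31/477)
j=5 picked index 5: u0 ∈ [-22/477, 14/477)
j=6 picked index 6: u0 ∈ [-13/159, 8/159)
j=7 picked index 7: u0 ∈ [-29/477, 34/477)
j=8 picked index 8: u0 ∈ [-19/477, 1/9)
intersection: [4/477, 14/477)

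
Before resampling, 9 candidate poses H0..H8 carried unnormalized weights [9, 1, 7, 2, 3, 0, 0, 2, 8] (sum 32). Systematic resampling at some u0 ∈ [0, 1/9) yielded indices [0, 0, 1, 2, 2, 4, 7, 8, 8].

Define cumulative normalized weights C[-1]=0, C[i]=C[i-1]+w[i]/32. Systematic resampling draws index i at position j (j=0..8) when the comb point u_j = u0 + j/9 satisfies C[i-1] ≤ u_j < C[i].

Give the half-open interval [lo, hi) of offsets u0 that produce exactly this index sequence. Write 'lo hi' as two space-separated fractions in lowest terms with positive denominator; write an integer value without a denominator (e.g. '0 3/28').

17/288 1/12

C = [9/32, 5/16, 17/32, 19/32, 11/16, 11/16, 11/16, 3/4, 1]
j=0 picked index 0: u0 ∈ [0, 9/32)
j=1 picked index 0: u0 ∈ [-1/9, 49/288)
j=2 picked index 1: u0 ∈ [17/288, 13/144)
j=3 picked index 2: u0 ∈ [-1/48, 19/96)
j=4 picked index 2: u0 ∈ [-19/144, 25/288)
j=5 picked index 4: u0 ∈ [11/288, 19/144)
j=6 picked index 7: u0 ∈ [1/48, 1/12)
j=7 picked index 8: u0 ∈ [-1/36, 2/9)
j=8 picked index 8: u0 ∈ [-5/36, 1/9)
intersection: [17/288, 1/12)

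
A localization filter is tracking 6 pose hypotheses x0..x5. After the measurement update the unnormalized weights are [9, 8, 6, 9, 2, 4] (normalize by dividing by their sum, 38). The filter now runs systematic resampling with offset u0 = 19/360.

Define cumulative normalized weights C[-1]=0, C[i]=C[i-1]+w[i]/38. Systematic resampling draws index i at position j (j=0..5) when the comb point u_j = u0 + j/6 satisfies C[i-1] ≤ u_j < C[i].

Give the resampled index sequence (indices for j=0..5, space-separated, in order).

0 0 1 2 3 4

C = [9/38, 17/38, 23/38, 16/19, 17/19, 1]
j=0: u_0=19/360 ∈ [0, 9/38) → index 0
j=1: u_1=79/360 ∈ [0, 9/38) → index 0
j=2: u_2=139/360 ∈ [9/38, 17/38) → index 1
j=3: u_3=199/360 ∈ [17/38, 23/38) → index 2
j=4: u_4=259/360 ∈ [23/38, 16/19) → index 3
j=5: u_5=319/360 ∈ [16/19, 17/19) → index 4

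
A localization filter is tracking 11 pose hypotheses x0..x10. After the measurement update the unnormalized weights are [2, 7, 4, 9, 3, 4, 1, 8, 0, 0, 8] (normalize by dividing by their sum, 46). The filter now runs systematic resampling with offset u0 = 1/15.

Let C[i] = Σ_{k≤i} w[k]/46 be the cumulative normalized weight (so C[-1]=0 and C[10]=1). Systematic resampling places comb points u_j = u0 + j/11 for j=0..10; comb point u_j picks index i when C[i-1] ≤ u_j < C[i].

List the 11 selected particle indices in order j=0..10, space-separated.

1 1 2 3 3 4 5 7 7 10 10

C = [1/23, 9/46, 13/46, 11/23, 25/46, 29/46, 15/23, 19/23, 19/23, 19/23, 1]
j=0: u_0=1/15 ∈ [1/23, 9/46) → index 1
j=1: u_1=26/165 ∈ [1/23, 9/46) → index 1
j=2: u_2=41/165 ∈ [9/46, 13/46) → index 2
j=3: u_3=56/165 ∈ [13/46, 11/23) → index 3
j=4: u_4=71/165 ∈ [13/46, 11/23) → index 3
j=5: u_5=86/165 ∈ [11/23, 25/46) → index 4
j=6: u_6=101/165 ∈ [25/46, 29/46) → index 5
j=7: u_7=116/165 ∈ [15/23, 19/23) → index 7
j=8: u_8=131/165 ∈ [15/23, 19/23) → index 7
j=9: u_9=146/165 ∈ [19/23, 1) → index 10
j=10: u_10=161/165 ∈ [19/23, 1) → index 10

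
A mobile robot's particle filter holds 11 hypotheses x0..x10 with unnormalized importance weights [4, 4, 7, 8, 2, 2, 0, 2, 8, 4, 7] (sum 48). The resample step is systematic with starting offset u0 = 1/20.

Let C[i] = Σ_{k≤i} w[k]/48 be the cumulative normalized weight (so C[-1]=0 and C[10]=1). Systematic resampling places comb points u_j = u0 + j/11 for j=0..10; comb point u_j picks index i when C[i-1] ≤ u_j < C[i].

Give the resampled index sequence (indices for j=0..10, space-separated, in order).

0 1 2 3 3 4 7 8 9 10 10

C = [1/12, 1/6, 5/16, 23/48, 25/48, 9/16, 9/16, 29/48, 37/48, 41/48, 1]
j=0: u_0=1/20 ∈ [0, 1/12) → index 0
j=1: u_1=31/220 ∈ [1/12, 1/6) → index 1
j=2: u_2=51/220 ∈ [1/6, 5/16) → index 2
j=3: u_3=71/220 ∈ [5/16, 23/48) → index 3
j=4: u_4=91/220 ∈ [5/16, 23/48) → index 3
j=5: u_5=111/220 ∈ [23/48, 25/48) → index 4
j=6: u_6=131/220 ∈ [9/16, 29/48) → index 7
j=7: u_7=151/220 ∈ [29/48, 37/48) → index 8
j=8: u_8=171/220 ∈ [37/48, 41/48) → index 9
j=9: u_9=191/220 ∈ [41/48, 1) → index 10
j=10: u_10=211/220 ∈ [41/48, 1) → index 10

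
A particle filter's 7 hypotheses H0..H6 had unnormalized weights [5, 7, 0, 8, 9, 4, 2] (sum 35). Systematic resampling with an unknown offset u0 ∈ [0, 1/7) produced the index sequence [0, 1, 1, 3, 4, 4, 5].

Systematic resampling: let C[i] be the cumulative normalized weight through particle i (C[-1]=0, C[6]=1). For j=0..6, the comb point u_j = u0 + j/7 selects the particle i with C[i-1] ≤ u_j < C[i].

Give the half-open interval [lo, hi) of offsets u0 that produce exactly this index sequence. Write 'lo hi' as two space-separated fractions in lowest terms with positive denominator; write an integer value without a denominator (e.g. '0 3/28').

C = [1/7, 12/35, 12/35, 4/7, 29/35, 33/35, 1]
j=0 picked index 0: u0 ∈ [0, 1/7)
j=1 picked index 1: u0 ∈ [0, 1/5)
j=2 picked index 1: u0 ∈ [-1/7, 2/35)
j=3 picked index 3: u0 ∈ [-3/35, 1/7)
j=4 picked index 4: u0 ∈ [0, 9/35)
j=5 picked index 4: u0 ∈ [-1/7, 4/35)
j=6 picked index 5: u0 ∈ [-1/35, 3/35)
intersection: [0, 2/35)

0 2/35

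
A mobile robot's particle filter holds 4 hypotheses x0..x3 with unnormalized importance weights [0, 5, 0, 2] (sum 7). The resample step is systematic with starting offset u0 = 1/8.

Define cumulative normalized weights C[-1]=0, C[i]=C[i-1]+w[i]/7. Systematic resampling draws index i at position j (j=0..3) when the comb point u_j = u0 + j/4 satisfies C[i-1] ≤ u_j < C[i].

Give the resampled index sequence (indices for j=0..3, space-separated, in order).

C = [0, 5/7, 5/7, 1]
j=0: u_0=1/8 ∈ [0, 5/7) → index 1
j=1: u_1=3/8 ∈ [0, 5/7) → index 1
j=2: u_2=5/8 ∈ [0, 5/7) → index 1
j=3: u_3=7/8 ∈ [5/7, 1) → index 3

1 1 1 3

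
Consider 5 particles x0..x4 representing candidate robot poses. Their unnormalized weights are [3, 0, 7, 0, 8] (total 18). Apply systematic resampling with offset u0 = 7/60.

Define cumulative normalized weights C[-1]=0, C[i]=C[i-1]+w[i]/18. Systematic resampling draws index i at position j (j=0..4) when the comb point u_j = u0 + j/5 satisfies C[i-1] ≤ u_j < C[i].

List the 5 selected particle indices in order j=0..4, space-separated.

0 2 2 4 4

C = [1/6, 1/6, 5/9, 5/9, 1]
j=0: u_0=7/60 ∈ [0, 1/6) → index 0
j=1: u_1=19/60 ∈ [1/6, 5/9) → index 2
j=2: u_2=31/60 ∈ [1/6, 5/9) → index 2
j=3: u_3=43/60 ∈ [5/9, 1) → index 4
j=4: u_4=11/12 ∈ [5/9, 1) → index 4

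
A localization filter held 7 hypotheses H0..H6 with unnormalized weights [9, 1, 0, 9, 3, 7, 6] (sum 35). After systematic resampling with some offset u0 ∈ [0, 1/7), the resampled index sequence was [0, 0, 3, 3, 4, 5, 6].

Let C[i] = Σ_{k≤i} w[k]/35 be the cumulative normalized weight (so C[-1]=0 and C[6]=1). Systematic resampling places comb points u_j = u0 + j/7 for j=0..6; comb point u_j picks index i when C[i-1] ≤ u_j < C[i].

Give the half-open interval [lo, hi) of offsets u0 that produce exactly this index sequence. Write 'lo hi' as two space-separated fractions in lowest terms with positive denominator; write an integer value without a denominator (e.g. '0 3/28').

0 2/35

C = [9/35, 2/7, 2/7, 19/35, 22/35, 29/35, 1]
j=0 picked index 0: u0 ∈ [0, 9/35)
j=1 picked index 0: u0 ∈ [-1/7, 4/35)
j=2 picked index 3: u0 ∈ [0, 9/35)
j=3 picked index 3: u0 ∈ [-1/7, 4/35)
j=4 picked index 4: u0 ∈ [-1/35, 2/35)
j=5 picked index 5: u0 ∈ [-3/35, 4/35)
j=6 picked index 6: u0 ∈ [-1/35, 1/7)
intersection: [0, 2/35)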